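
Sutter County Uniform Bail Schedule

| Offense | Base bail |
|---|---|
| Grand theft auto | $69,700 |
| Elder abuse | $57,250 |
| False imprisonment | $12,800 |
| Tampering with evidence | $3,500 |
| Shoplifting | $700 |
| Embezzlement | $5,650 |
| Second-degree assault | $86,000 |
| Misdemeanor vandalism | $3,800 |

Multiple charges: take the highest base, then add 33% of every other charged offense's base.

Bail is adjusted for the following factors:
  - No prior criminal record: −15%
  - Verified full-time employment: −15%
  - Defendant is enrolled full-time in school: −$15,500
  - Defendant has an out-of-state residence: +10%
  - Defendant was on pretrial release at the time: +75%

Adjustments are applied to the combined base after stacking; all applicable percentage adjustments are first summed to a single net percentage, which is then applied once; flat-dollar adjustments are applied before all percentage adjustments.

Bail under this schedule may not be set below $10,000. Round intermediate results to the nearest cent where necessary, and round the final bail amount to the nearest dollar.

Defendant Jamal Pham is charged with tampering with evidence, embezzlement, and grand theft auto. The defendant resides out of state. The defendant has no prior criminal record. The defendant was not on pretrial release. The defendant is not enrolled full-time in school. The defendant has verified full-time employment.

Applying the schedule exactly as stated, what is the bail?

Base amounts from the schedule: tampering with evidence $3,500; embezzlement $5,650; grand theft auto $69,700.
Stacking rule: highest base plus 33% of each additional charge. Highest is grand theft auto at $69,700. Additional: $3,500 × 33% = $1,155; $5,650 × 33% = $1,864.50. Combined base = $69,700 + $3,019.50 = $72,719.50.
Net percentage adjustment: −15% −15% +10% = −20%. $72,719.50 × 0.8 = $58,175.60.
$58,175.60 is at or above the $10,000 minimum.
Rounded to the nearest dollar: $58,176.

$58,176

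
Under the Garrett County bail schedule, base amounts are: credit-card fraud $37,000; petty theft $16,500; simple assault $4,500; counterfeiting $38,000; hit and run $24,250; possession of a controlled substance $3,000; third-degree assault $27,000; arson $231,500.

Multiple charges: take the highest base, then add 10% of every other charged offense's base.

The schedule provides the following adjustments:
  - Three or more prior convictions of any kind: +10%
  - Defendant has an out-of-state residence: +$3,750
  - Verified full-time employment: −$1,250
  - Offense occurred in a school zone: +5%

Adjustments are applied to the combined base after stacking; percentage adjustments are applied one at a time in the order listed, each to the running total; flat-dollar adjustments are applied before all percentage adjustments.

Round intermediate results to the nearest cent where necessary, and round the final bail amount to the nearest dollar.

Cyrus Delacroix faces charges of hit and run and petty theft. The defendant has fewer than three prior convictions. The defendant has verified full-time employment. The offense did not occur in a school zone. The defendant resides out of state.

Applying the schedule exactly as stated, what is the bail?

$28,400

Base amounts from the schedule: hit and run $24,250; petty theft $16,500.
Stacking rule: highest base plus 10% of each additional charge. Highest is hit and run at $24,250. Additional: $16,500 × 10% = $1,650. Combined base = $24,250 + $1,650 = $25,900.
Defendant has an out-of-state residence (+$3,750 flat): $25,900 + $3,750 = $29,650.
Verified full-time employment (−$1,250 flat): $29,650 − $1,250 = $28,400.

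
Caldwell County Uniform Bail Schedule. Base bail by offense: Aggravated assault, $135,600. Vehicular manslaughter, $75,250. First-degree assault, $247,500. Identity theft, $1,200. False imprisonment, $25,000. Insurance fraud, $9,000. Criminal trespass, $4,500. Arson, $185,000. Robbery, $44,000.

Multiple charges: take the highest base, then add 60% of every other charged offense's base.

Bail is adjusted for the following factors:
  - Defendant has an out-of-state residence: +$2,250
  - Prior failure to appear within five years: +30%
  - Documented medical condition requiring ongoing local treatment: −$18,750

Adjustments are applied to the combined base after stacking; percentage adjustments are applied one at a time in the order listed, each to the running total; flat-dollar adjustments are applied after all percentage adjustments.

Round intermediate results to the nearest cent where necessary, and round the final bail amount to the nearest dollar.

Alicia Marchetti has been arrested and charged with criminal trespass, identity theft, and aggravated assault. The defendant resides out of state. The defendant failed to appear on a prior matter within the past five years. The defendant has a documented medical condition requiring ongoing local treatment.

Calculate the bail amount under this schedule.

$164,226

Base amounts from the schedule: criminal trespass $4,500; identity theft $1,200; aggravated assault $135,600.
Stacking rule: highest base plus 60% of each additional charge. Highest is aggravated assault at $135,600. Additional: $4,500 × 60% = $2,700; $1,200 × 60% = $720. Combined base = $135,600 + $3,420 = $139,020.
Prior failure to appear within five years (+30%): $139,020 × 1.3 = $180,726.
Defendant has an out-of-state residence (+$2,250 flat): $180,726 + $2,250 = $182,976.
Documented medical condition requiring ongoing local treatment (−$18,750 flat): $182,976 − $18,750 = $164,226.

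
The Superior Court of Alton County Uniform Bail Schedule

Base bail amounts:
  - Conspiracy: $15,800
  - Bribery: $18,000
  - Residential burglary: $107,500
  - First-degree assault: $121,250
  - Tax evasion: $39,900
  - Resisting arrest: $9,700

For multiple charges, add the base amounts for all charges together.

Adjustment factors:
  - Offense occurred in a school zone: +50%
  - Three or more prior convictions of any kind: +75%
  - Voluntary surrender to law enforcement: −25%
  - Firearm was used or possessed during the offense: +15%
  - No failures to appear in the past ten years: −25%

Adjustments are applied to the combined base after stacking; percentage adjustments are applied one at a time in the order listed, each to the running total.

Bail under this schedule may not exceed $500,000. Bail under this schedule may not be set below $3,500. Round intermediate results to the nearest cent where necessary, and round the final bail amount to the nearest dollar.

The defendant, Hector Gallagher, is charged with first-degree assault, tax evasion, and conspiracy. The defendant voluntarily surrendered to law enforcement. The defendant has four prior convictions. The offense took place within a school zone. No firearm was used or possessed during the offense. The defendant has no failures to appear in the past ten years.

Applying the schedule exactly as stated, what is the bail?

Base amounts from the schedule: first-degree assault $121,250; tax evasion $39,900; conspiracy $15,800.
Stacking rule: sum of all bases. $121,250 + $39,900 + $15,800 = $176,950.
Offense occurred in a school zone (+50%): $176,950 × 1.5 = $265,425.
Three or more prior convictions of any kind (+75%): $265,425 × 1.75 = $464,493.75.
Voluntary surrender to law enforcement (−25%): $464,493.75 × 0.75 = $348,370.31.
No failures to appear in the past ten years (−25%): $348,370.31 × 0.75 = $261,277.73.
$261,277.73 is within the $500,000 maximum.
$261,277.73 is at or above the $3,500 minimum.
Rounded to the nearest dollar: $261,278.

$261,278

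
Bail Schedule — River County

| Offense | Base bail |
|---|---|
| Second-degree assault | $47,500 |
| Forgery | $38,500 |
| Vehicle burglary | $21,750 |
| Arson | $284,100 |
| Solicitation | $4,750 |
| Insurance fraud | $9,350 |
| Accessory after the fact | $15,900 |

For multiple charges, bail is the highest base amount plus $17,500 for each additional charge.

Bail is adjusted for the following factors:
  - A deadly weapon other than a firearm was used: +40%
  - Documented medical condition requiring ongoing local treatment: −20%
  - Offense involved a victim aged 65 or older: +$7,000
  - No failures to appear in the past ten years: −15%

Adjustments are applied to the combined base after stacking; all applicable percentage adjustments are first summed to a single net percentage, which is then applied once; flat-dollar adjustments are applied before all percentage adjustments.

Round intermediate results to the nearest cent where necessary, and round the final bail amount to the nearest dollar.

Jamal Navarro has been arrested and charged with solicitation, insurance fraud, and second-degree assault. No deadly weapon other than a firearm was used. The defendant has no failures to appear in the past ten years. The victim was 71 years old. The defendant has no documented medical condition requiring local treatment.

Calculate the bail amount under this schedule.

$76,075

Base amounts from the schedule: solicitation $4,750; insurance fraud $9,350; second-degree assault $47,500.
Stacking rule: highest base plus $17,500 per additional charge. Highest is second-degree assault at $47,500; 2 additional charges → +$35,000. Combined base = $82,500.
Offense involved a victim aged 65 or older (+$7,000 flat): $82,500 + $7,000 = $89,500.
No failures to appear in the past ten years (−15%): $89,500 × 0.85 = $76,075.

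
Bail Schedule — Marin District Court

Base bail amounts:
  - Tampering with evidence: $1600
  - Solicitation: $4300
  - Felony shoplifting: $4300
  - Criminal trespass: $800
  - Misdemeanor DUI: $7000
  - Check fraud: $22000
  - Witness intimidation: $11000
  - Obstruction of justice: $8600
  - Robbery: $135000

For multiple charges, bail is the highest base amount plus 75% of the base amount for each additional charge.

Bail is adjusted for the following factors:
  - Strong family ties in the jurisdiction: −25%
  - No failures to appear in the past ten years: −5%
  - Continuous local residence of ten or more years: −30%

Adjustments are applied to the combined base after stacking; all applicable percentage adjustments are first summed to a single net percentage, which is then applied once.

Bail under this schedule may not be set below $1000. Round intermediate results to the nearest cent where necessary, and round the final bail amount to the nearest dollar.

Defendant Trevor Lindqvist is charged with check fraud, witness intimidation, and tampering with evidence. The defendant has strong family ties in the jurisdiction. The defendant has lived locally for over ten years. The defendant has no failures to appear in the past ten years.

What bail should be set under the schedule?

Base amounts from the schedule: check fraud $22000; witness intimidation $11000; tampering with evidence $1600.
Stacking rule: highest base plus 75% of each additional charge. Highest is check fraud at $22000. Additional: $11000 × 75% = $8250; $1600 × 75% = $1200. Combined base = $22000 + $9450 = $31450.
Net percentage adjustment: −25% −5% −30% = −60%. $31450 × 0.4 = $12580.
$12580 is at or above the $1000 minimum.

$12580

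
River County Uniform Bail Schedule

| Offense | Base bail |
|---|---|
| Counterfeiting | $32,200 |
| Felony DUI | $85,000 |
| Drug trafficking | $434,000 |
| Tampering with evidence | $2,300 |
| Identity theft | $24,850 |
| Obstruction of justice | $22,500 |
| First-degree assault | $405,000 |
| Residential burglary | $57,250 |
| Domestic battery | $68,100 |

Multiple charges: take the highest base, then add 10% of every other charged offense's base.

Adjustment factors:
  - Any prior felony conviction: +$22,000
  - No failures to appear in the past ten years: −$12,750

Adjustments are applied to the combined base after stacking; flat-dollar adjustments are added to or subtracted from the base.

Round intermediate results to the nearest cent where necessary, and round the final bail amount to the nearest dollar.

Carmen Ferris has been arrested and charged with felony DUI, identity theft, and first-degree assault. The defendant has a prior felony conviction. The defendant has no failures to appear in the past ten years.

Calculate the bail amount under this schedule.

Base amounts from the schedule: felony DUI $85,000; identity theft $24,850; first-degree assault $405,000.
Stacking rule: highest base plus 10% of each additional charge. Highest is first-degree assault at $405,000. Additional: $85,000 × 10% = $8,500; $24,850 × 10% = $2,485. Combined base = $405,000 + $10,985 = $415,985.
Any prior felony conviction (+$22,000 flat): $415,985 + $22,000 = $437,985.
No failures to appear in the past ten years (−$12,750 flat): $437,985 − $12,750 = $425,235.

$425,235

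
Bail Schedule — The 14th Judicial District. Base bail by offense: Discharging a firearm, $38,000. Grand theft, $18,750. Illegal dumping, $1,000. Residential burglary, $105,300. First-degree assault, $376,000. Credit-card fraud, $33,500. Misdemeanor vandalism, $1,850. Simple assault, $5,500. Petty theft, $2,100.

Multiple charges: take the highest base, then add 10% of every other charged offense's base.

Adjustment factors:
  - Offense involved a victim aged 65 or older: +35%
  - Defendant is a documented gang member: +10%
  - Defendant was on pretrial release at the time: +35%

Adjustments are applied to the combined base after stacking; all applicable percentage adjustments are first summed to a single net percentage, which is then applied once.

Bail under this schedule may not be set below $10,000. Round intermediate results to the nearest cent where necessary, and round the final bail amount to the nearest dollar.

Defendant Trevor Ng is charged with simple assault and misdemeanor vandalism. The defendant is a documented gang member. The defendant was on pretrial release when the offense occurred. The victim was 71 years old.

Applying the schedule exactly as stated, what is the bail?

Base amounts from the schedule: simple assault $5,500; misdemeanor vandalism $1,850.
Stacking rule: highest base plus 10% of each additional charge. Highest is simple assault at $5,500. Additional: $1,850 × 10% = $185. Combined base = $5,500 + $185 = $5,685.
Net percentage adjustment: +35% +10% +35% = +80%. $5,685 × 1.8 = $10,233.
$10,233 is at or above the $10,000 minimum.

$10,233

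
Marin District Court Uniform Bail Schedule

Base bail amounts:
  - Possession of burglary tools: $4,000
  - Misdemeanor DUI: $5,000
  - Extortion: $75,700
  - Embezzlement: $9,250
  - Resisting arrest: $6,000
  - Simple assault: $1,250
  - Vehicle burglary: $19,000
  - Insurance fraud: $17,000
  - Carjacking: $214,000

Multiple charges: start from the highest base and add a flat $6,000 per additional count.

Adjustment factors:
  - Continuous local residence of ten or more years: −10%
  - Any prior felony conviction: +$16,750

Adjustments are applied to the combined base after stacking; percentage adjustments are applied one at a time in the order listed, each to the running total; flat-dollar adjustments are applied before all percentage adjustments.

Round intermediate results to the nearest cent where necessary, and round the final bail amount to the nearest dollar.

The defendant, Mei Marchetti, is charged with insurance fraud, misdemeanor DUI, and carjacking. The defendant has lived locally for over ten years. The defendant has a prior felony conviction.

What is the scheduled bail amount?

$218,475

Base amounts from the schedule: insurance fraud $17,000; misdemeanor DUI $5,000; carjacking $214,000.
Stacking rule: highest base plus $6,000 per additional charge. Highest is carjacking at $214,000; 2 additional charges → +$12,000. Combined base = $226,000.
Any prior felony conviction (+$16,750 flat): $226,000 + $16,750 = $242,750.
Continuous local residence of ten or more years (−10%): $242,750 × 0.9 = $218,475.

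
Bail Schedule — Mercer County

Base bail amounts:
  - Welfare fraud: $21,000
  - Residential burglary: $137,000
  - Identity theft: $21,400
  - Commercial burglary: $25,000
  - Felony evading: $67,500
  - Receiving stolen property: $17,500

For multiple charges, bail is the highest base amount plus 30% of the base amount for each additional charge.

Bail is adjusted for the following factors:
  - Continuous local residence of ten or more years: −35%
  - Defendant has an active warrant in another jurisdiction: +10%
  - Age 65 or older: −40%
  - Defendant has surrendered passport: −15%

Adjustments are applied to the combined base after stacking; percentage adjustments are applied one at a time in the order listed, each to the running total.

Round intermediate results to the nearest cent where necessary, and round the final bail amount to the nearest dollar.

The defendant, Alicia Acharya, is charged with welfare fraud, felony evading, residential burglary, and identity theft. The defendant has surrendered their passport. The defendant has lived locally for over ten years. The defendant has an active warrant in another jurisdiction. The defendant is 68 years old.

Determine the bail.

Base amounts from the schedule: welfare fraud $21,000; felony evading $67,500; residential burglary $137,000; identity theft $21,400.
Stacking rule: highest base plus 30% of each additional charge. Highest is residential burglary at $137,000. Additional: $21,000 × 30% = $6,300; $67,500 × 30% = $20,250; $21,400 × 30% = $6,420. Combined base = $137,000 + $32,970 = $169,970.
Continuous local residence of ten or more years (−35%): $169,970 × 0.65 = $110,480.50.
Defendant has an active warrant in another jurisdiction (+10%): $110,480.50 × 1.1 = $121,528.55.
Age 65 or older (−40%): $121,528.55 × 0.6 = $72,917.13.
Defendant has surrendered passport (−15%): $72,917.13 × 0.85 = $61,979.56.
Rounded to the nearest dollar: $61,980.

$61,980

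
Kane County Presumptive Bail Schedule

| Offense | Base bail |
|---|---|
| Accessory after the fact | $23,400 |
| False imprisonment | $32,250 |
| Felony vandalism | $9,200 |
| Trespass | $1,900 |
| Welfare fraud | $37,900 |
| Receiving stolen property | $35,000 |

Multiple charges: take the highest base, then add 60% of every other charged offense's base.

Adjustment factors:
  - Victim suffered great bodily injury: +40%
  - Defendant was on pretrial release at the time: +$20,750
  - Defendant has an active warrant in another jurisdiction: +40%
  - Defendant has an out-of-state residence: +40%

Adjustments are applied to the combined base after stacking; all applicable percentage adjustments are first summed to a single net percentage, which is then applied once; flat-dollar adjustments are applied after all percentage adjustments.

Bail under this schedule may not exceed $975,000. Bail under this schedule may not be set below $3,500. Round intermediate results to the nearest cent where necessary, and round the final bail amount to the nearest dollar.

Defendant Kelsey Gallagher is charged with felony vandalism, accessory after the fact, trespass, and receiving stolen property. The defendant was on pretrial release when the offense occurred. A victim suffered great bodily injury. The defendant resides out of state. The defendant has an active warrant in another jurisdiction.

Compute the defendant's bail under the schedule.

$143,290

Base amounts from the schedule: felony vandalism $9,200; accessory after the fact $23,400; trespass $1,900; receiving stolen property $35,000.
Stacking rule: highest base plus 60% of each additional charge. Highest is receiving stolen property at $35,000. Additional: $9,200 × 60% = $5,520; $23,400 × 60% = $14,040; $1,900 × 60% = $1,140. Combined base = $35,000 + $20,700 = $55,700.
Net percentage adjustment: +40% +40% +40% = +120%. $55,700 × 2.2 = $122,540.
Defendant was on pretrial release at the time (+$20,750 flat): $122,540 + $20,750 = $143,290.
$143,290 is within the $975,000 maximum.
$143,290 is at or above the $3,500 minimum.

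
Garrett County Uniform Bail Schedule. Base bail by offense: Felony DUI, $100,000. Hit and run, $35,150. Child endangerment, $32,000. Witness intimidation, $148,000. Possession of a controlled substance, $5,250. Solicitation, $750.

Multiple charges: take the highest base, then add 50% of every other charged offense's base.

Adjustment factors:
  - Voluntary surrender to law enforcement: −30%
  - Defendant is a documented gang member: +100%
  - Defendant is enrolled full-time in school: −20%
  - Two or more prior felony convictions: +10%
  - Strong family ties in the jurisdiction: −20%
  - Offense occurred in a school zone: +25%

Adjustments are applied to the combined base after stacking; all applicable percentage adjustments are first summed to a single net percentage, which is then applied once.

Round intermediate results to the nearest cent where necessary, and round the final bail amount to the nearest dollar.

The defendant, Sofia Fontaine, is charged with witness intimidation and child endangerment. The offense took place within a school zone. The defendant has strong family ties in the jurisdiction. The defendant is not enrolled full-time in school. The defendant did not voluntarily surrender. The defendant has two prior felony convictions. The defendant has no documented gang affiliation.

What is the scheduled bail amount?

Base amounts from the schedule: witness intimidation $148,000; child endangerment $32,000.
Stacking rule: highest base plus 50% of each additional charge. Highest is witness intimidation at $148,000. Additional: $32,000 × 50% = $16,000. Combined base = $148,000 + $16,000 = $164,000.
Net percentage adjustment: +10% −20% +25% = +15%. $164,000 × 1.15 = $188,600.

$188,600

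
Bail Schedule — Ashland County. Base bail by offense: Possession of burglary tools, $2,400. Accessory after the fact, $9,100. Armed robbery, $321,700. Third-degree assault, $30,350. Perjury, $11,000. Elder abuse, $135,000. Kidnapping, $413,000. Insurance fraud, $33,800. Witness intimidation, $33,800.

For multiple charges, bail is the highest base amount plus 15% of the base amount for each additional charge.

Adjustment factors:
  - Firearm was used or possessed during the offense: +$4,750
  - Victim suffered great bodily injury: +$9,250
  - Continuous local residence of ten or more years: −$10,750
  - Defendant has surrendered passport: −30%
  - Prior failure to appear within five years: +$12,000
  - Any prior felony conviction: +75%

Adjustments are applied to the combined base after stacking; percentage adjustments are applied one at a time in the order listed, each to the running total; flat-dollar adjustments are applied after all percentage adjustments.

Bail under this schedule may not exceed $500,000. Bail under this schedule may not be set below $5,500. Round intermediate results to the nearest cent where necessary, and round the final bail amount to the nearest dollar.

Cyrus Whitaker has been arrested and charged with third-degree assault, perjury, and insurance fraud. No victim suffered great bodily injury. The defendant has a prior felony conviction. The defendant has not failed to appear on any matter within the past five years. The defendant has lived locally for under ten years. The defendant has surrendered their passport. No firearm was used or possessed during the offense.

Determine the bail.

$49,003

Base amounts from the schedule: third-degree assault $30,350; perjury $11,000; insurance fraud $33,800.
Stacking rule: highest base plus 15% of each additional charge. Highest is insurance fraud at $33,800. Additional: $30,350 × 15% = $4,552.50; $11,000 × 15% = $1,650. Combined base = $33,800 + $6,202.50 = $40,002.50.
Defendant has surrendered passport (−30%): $40,002.50 × 0.7 = $28,001.75.
Any prior felony conviction (+75%): $28,001.75 × 1.75 = $49,003.06.
$49,003.06 is within the $500,000 maximum.
$49,003.06 is at or above the $5,500 minimum.
Rounded to the nearest dollar: $49,003.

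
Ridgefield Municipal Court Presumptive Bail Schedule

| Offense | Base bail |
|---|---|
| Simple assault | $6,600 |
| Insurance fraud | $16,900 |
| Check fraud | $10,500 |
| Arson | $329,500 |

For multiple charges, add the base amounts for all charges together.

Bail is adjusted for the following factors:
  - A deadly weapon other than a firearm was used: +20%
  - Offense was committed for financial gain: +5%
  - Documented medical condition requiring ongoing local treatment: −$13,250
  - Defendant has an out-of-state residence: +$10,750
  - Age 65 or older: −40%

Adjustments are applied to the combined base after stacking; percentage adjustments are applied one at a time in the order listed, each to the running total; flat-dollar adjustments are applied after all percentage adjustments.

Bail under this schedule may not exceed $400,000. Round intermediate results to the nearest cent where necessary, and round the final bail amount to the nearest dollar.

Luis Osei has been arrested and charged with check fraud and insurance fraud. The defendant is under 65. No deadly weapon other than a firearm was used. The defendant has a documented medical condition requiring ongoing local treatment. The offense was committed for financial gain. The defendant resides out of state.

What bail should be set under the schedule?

Base amounts from the schedule: check fraud $10,500; insurance fraud $16,900.
Stacking rule: sum of all bases. $10,500 + $16,900 = $27,400.
Offense was committed for financial gain (+5%): $27,400 × 1.05 = $28,770.
Documented medical condition requiring ongoing local treatment (−$13,250 flat): $28,770 − $13,250 = $15,520.
Defendant has an out-of-state residence (+$10,750 flat): $15,520 + $10,750 = $26,270.
$26,270 is within the $400,000 maximum.

$26,270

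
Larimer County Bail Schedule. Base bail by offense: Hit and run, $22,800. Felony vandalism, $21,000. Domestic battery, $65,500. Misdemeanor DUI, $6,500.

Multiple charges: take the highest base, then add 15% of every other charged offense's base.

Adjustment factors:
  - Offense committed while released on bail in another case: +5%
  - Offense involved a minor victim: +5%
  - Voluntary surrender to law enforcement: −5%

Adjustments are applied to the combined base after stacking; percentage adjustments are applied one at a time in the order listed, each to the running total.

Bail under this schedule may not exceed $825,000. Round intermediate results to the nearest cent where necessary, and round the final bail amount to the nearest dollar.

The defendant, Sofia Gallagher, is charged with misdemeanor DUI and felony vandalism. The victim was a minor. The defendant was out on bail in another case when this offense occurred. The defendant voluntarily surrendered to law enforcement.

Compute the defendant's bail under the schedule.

Base amounts from the schedule: misdemeanor DUI $6,500; felony vandalism $21,000.
Stacking rule: highest base plus 15% of each additional charge. Highest is felony vandalism at $21,000. Additional: $6,500 × 15% = $975. Combined base = $21,000 + $975 = $21,975.
Offense committed while released on bail in another case (+5%): $21,975 × 1.05 = $23,073.75.
Offense involved a minor victim (+5%): $23,073.75 × 1.05 = $24,227.44.
Voluntary surrender to law enforcement (−5%): $24,227.44 × 0.95 = $23,016.07.
$23,016.07 is within the $825,000 maximum.
Rounded to the nearest dollar: $23,016.

$23,016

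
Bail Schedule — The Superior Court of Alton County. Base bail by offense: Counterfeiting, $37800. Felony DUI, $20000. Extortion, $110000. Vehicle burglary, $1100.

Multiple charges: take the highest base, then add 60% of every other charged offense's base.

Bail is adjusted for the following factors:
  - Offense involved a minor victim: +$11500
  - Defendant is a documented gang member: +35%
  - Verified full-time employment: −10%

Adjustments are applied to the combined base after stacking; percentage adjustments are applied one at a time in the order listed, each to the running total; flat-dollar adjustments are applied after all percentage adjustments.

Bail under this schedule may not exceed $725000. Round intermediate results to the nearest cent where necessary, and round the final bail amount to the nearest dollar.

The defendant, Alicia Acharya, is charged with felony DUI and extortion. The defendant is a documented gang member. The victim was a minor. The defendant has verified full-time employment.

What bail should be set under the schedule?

$159730

Base amounts from the schedule: felony DUI $20000; extortion $110000.
Stacking rule: highest base plus 60% of each additional charge. Highest is extortion at $110000. Additional: $20000 × 60% = $12000. Combined base = $110000 + $12000 = $122000.
Defendant is a documented gang member (+35%): $122000 × 1.35 = $164700.
Verified full-time employment (−10%): $164700 × 0.9 = $148230.
Offense involved a minor victim (+$11500 flat): $148230 + $11500 = $159730.
$159730 is within the $725000 maximum.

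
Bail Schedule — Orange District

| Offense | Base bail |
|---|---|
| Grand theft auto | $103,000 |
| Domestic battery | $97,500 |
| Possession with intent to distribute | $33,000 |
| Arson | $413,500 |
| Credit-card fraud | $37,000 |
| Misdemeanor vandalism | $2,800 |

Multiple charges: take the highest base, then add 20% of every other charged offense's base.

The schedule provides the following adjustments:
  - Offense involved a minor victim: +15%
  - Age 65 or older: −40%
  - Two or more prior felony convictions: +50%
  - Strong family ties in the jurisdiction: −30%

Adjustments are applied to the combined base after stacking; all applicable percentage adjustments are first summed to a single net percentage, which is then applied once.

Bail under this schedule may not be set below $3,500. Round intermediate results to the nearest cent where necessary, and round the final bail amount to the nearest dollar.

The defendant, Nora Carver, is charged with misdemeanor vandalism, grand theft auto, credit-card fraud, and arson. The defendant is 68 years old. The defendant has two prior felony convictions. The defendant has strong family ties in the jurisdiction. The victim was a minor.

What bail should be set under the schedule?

$419,957

Base amounts from the schedule: misdemeanor vandalism $2,800; grand theft auto $103,000; credit-card fraud $37,000; arson $413,500.
Stacking rule: highest base plus 20% of each additional charge. Highest is arson at $413,500. Additional: $2,800 × 20% = $560; $103,000 × 20% = $20,600; $37,000 × 20% = $7,400. Combined base = $413,500 + $28,560 = $442,060.
Net percentage adjustment: +15% −40% +50% −30% = −5%. $442,060 × 0.95 = $419,957.
$419,957 is at or above the $3,500 minimum.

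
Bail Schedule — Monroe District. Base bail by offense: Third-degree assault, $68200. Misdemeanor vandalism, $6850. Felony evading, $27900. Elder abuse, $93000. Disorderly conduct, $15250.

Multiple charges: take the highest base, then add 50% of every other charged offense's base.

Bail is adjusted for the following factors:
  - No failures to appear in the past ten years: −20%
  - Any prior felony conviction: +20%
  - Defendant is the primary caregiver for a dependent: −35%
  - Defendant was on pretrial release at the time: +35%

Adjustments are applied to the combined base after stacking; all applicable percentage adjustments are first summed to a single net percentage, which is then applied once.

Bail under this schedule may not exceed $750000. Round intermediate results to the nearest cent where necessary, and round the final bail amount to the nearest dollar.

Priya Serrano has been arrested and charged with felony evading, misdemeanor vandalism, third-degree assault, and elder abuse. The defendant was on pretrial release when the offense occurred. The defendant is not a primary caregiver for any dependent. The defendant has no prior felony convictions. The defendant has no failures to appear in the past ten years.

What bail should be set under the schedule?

$166146

Base amounts from the schedule: felony evading $27900; misdemeanor vandalism $6850; third-degree assault $68200; elder abuse $93000.
Stacking rule: highest base plus 50% of each additional charge. Highest is elder abuse at $93000. Additional: $27900 × 50% = $13950; $6850 × 50% = $3425; $68200 × 50% = $34100. Combined base = $93000 + $51475 = $144475.
Net percentage adjustment: −20% +35% = +15%. $144475 × 1.15 = $166146.25.
$166146.25 is within the $750000 maximum.
Rounded to the nearest dollar: $166146.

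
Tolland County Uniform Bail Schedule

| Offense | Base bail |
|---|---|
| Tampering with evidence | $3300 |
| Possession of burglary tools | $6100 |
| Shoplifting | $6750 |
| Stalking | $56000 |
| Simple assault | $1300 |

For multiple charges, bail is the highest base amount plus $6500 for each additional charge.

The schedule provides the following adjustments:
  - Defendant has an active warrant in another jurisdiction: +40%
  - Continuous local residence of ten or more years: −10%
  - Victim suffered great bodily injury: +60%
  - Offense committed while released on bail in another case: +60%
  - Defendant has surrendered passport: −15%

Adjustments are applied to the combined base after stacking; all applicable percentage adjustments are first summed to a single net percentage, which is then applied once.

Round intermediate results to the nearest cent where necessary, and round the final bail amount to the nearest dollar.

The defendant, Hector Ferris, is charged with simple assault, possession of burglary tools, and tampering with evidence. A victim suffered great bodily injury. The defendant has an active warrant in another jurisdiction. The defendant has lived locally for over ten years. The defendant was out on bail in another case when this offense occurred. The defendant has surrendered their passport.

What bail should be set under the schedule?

Base amounts from the schedule: simple assault $1300; possession of burglary tools $6100; tampering with evidence $3300.
Stacking rule: highest base plus $6500 per additional charge. Highest is possession of burglary tools at $6100; 2 additional charges → +$13000. Combined base = $19100.
Net percentage adjustment: +40% −10% +60% +60% −15% = +135%. $19100 × 2.35 = $44885.

$44885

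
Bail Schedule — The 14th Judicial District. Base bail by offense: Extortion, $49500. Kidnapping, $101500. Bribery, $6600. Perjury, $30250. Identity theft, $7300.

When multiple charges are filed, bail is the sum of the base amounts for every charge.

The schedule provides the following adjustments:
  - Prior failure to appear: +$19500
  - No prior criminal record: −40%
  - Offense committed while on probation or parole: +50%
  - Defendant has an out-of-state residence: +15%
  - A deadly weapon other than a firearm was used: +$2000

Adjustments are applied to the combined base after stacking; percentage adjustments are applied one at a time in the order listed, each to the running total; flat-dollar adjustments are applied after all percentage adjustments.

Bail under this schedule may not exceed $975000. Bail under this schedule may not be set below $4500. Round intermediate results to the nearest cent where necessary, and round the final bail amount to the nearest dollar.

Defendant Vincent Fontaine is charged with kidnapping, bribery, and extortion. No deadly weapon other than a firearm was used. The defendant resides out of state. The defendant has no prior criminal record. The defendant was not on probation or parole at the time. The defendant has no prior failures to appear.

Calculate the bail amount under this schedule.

$108744

Base amounts from the schedule: kidnapping $101500; bribery $6600; extortion $49500.
Stacking rule: sum of all bases. $101500 + $6600 + $49500 = $157600.
No prior criminal record (−40%): $157600 × 0.6 = $94560.
Defendant has an out-of-state residence (+15%): $94560 × 1.15 = $108744.
$108744 is within the $975000 maximum.
$108744 is at or above the $4500 minimum.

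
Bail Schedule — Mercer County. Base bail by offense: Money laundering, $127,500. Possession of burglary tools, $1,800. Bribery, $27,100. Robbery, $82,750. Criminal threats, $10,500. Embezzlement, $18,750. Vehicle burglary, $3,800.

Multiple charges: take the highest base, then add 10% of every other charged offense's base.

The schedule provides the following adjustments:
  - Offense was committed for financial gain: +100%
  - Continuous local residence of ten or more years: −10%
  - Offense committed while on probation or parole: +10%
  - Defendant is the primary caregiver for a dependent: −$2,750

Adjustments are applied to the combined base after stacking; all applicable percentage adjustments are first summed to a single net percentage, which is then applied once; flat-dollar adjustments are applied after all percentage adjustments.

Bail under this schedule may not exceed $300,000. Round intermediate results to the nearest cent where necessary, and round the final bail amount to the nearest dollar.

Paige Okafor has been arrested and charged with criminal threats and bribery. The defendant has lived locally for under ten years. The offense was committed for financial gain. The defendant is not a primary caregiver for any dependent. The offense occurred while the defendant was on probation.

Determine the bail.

Base amounts from the schedule: criminal threats $10,500; bribery $27,100.
Stacking rule: highest base plus 10% of each additional charge. Highest is bribery at $27,100. Additional: $10,500 × 10% = $1,050. Combined base = $27,100 + $1,050 = $28,150.
Net percentage adjustment: +100% +10% = +110%. $28,150 × 2.1 = $59,115.
$59,115 is within the $300,000 maximum.

$59,115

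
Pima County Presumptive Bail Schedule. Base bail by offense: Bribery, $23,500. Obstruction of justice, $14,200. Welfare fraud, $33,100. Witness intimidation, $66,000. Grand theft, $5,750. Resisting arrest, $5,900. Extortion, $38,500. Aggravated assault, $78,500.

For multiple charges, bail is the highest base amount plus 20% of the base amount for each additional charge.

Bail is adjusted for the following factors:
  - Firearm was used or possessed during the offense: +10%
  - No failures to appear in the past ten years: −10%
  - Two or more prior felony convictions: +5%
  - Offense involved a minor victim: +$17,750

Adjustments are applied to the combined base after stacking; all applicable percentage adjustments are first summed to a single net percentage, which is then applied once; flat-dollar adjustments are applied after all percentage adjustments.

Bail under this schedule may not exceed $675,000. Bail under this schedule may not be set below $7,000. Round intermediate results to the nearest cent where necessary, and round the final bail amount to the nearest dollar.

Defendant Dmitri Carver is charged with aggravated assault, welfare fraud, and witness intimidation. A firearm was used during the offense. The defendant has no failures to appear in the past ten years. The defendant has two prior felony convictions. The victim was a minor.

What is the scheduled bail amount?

$120,986

Base amounts from the schedule: aggravated assault $78,500; welfare fraud $33,100; witness intimidation $66,000.
Stacking rule: highest base plus 20% of each additional charge. Highest is aggravated assault at $78,500. Additional: $33,100 × 20% = $6,620; $66,000 × 20% = $13,200. Combined base = $78,500 + $19,820 = $98,320.
Net percentage adjustment: +10% −10% +5% = +5%. $98,320 × 1.05 = $103,236.
Offense involved a minor victim (+$17,750 flat): $103,236 + $17,750 = $120,986.
$120,986 is within the $675,000 maximum.
$120,986 is at or above the $7,000 minimum.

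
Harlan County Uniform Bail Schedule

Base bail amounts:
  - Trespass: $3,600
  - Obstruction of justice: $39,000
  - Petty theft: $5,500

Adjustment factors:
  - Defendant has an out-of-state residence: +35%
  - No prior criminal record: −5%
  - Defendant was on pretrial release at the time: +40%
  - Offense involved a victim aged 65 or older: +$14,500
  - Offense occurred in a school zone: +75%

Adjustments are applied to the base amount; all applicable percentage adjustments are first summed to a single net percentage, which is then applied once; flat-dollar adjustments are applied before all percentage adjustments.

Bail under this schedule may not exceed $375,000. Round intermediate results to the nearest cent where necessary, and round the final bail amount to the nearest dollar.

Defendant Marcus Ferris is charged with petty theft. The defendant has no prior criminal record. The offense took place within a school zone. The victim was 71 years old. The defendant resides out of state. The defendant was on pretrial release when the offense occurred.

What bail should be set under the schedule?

Base amounts from the schedule: petty theft $5,500.
Single charge. Combined base = $5,500.
Offense involved a victim aged 65 or older (+$14,500 flat): $5,500 + $14,500 = $20,000.
Net percentage adjustment: +35% −5% +40% +75% = +145%. $20,000 × 2.45 = $49,000.
$49,000 is within the $375,000 maximum.

$49,000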